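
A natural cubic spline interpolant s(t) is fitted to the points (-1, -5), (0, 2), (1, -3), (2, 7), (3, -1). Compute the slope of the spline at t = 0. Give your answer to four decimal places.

-2.2143

With m_i denoting the second derivative at x_i, h_i = 1, 1, 1, 1, and Δ_i = (y_(i+1) − y_i)/h_i = 7, -5, 10, -8:
  1·m_0 + 4·m_1 + 1·m_2 = 6(Δ_1 - Δ_0) = -72
  1·m_1 + 4·m_2 + 1·m_3 = 6(Δ_2 - Δ_1) = 90
  1·m_2 + 4·m_3 + 1·m_4 = 6(Δ_3 - Δ_2) = -108
Natural end conditions: m_0 = m_4 = 0.
Solving the tridiagonal system: m_0 = 0, m_1 = -387/14, m_2 = 270/7, m_3 = -513/14, m_4 = 0.
On [0, 1], s'(t) = b_1 + 2c_1·t + 3d_1·t² with b_1 = Δ_1 - h_1(2m_1 + m_2)/6 = -31/14, c_1 = m_1/2 = -387/28, d_1 = (m_2 - m_1)/(6h_1) = 309/28. So s'(0) = -31/14.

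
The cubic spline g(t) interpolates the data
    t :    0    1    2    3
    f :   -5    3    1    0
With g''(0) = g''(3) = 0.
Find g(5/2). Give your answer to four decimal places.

Put m_i = g'' at the i-th knot. Here h = (1, 1, 1) and Δ = (8, -2, -1), so the interior equations h_(i-1)·m_(i-1) + 2(h_(i-1)+h_i)·m_i + h_i·m_(i+1) = 6(Δ_i − Δ_(i-1)) read
  1·m_0 + 4·m_1 + 1·m_2 = 6(Δ_1 - Δ_0) = -60
  1·m_1 + 4·m_2 + 1·m_3 = 6(Δ_2 - Δ_1) = 6
Natural end conditions: m_0 = m_3 = 0.
Solving: m_0 = 0, m_1 = -82/5, m_2 = 28/5, m_3 = 0.
On [2, 3], g(t) = 1 - 43/15·(t - 2) + 14/5·(t - 2)² - 14/15·(t - 2)³.
With (t - 2) = 1/2: g(5/2) = 3/20.

0.1500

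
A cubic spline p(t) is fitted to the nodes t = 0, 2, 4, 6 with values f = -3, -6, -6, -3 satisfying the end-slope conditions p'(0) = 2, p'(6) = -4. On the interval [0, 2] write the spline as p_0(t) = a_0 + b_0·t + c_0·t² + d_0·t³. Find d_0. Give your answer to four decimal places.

0.6750

Let σ_i = p''(x_i). Step sizes h_i = 2, 2, 2; slopes of the chords Δ_i = (y_(i+1) - y_i)/h_i = -3/2, 0, 3/2.
  2·σ_0 + 8·σ_1 + 2·σ_2 = 6(Δ_1 - Δ_0) = 9
  2·σ_1 + 8·σ_2 + 2·σ_3 = 6(Δ_2 - Δ_1) = 9
Clamped end conditions give two more equations: 2h_0·σ_0 + h_0·σ_1 = 6(Δ_0 - p'(0)) = -21 and h_2·σ_2 + 2h_2·σ_3 = 6(p'(6) - Δ_2) = -33.
Solving the tridiagonal system: σ_0 = -31/5, σ_1 = 19/10, σ_2 = 31/10, σ_3 = -49/5.
On [0, 2], with p_0(t) = a_0 + b_0·t + c_0·t² + d_0·t³: c_0 = σ_0/2 = -31/10, d_0 = (σ_1 - σ_0)/(6h_0) = 27/40, b_0 = Δ_0 - h_0(2σ_0 + σ_1)/6 = 2.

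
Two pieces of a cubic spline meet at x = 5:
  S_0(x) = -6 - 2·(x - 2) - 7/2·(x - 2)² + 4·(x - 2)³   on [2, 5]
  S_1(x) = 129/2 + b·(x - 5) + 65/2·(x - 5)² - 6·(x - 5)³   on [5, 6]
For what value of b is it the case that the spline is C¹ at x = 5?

S_0'(x) = -2 - 7·(x - 2) + 12·(x - 2)², so S_0'(5) = 85. On the right, S_1'(5) = b, so b = 85.

85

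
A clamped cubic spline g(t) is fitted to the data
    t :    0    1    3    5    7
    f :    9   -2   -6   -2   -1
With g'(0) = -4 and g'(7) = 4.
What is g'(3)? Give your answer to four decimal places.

2.7326

With σ_i denoting the second derivative at x_i, h_i = 1, 2, 2, 2, and Δ_i = (y_(i+1) − y_i)/h_i = -11, -2, 2, 1/2:
  1·σ_0 + 6·σ_1 + 2·σ_2 = 6(Δ_1 - Δ_0) = 54
  2·σ_1 + 8·σ_2 + 2·σ_3 = 6(Δ_2 - Δ_1) = 24
  2·σ_2 + 8·σ_3 + 2·σ_4 = 6(Δ_3 - Δ_2) = -9
Clamped end conditions give two more equations: 2h_0·σ_0 + h_0·σ_1 = 6(Δ_0 - g'(0)) = -42 and h_3·σ_3 + 2h_3·σ_4 = 6(g'(7) - Δ_3) = 21.
Solving: σ_0 = -2387/86, σ_1 = 581/43, σ_2 = 59/172, σ_3 = -124/43, σ_4 = 1151/172.
On [3, 5], g'(t) = b_2 + 2c_2·(t - 3) + 3d_2·(t - 3)² with b_2 = Δ_2 - h_2(2σ_2 + σ_3)/6 = 235/86, c_2 = σ_2/2 = 59/344, d_2 = (σ_3 - σ_2)/(6h_2) = -185/688. So g'(3) = 235/86.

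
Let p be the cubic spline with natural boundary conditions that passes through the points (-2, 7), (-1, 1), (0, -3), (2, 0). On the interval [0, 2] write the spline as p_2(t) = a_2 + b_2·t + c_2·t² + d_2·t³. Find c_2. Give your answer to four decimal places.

2.6087

With m_i denoting the second derivative at x_i, h_i = 1, 1, 2, and Δ_i = (y_(i+1) − y_i)/h_i = -6, -4, 3/2:
  1·m_0 + 4·m_1 + 1·m_2 = 6(Δ_1 - Δ_0) = 12
  1·m_1 + 6·m_2 + 2·m_3 = 6(Δ_2 - Δ_1) = 33
Natural end conditions: m_0 = m_3 = 0.
Solving the tridiagonal system: m_0 = 0, m_1 = 39/23, m_2 = 120/23, m_3 = 0.
On [0, 2], with p_2(t) = a_2 + b_2·t + c_2·t² + d_2·t³: c_2 = m_2/2 = 60/23, d_2 = (m_3 - m_2)/(6h_2) = -10/23, b_2 = Δ_2 - h_2(2m_2 + m_3)/6 = -91/46.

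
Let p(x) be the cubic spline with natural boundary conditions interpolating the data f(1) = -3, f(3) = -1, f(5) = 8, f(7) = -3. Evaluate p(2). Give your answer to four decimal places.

-3.2000

With σ_i denoting the second derivative at x_i, h_i = 2, 2, 2, and Δ_i = (y_(i+1) − y_i)/h_i = 1, 9/2, -11/2:
  2·σ_0 + 8·σ_1 + 2·σ_2 = 6(Δ_1 - Δ_0) = 21
  2·σ_1 + 8·σ_2 + 2·σ_3 = 6(Δ_2 - Δ_1) = -60
Natural end conditions: σ_0 = σ_3 = 0.
Solving the tridiagonal system: σ_0 = 0, σ_1 = 24/5, σ_2 = -87/10, σ_3 = 0.
On [1, 3], p(x) = -3 - 3/5·(x - 1) + 0·(x - 1)² + 2/5·(x - 1)³.
With (x - 1) = 1: p(2) = -16/5.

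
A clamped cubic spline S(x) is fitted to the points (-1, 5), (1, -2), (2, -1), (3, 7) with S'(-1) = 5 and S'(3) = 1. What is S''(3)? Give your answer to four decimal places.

Write M_i for S''(x_i). With h_i = 2, 1, 1 and divided differences Δ_i = -7/2, 1, 8, the continuity of S' gives the tridiagonal system
  2·M_0 + 6·M_1 + 1·M_2 = 6(Δ_1 - Δ_0) = 27
  1·M_1 + 4·M_2 + 1·M_3 = 6(Δ_2 - Δ_1) = 42
Clamped end conditions give two more equations: 2h_0·M_0 + h_0·M_1 = 6(Δ_0 - S'(-1)) = -51 and h_2·M_2 + 2h_2·M_3 = 6(S'(3) - Δ_2) = -42.
Solving the tridiagonal system: M_0 = -361/22, M_1 = 161/22, M_2 = 175/11, M_3 = -637/22.

-28.9545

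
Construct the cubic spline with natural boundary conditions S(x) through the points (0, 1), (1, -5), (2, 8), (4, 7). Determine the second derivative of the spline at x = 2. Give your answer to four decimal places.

Let M_i = S''(x_i). Step sizes h_i = 1, 1, 2; slopes of the chords Δ_i = (y_(i+1) - y_i)/h_i = -6, 13, -1/2.
  1·M_0 + 4·M_1 + 1·M_2 = 6(Δ_1 - Δ_0) = 114
  1·M_1 + 6·M_2 + 2·M_3 = 6(Δ_2 - Δ_1) = -81
Natural end conditions: M_0 = M_3 = 0.
Forward elimination and back-substitution give M_0 = 0, M_1 = 765/23, M_2 = -438/23, M_3 = 0.

-19.0435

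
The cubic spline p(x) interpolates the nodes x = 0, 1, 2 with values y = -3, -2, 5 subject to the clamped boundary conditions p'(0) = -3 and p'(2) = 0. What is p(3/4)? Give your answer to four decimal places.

-3.2461

Put m_i = p'' at the i-th knot. Here h = (1, 1) and Δ = (1, 7), so the interior equations h_(i-1)·m_(i-1) + 2(h_(i-1)+h_i)·m_i + h_i·m_(i+1) = 6(Δ_i − Δ_(i-1)) read
  1·m_0 + 4·m_1 + 1·m_2 = 6(Δ_1 - Δ_0) = 36
Clamped end conditions give two more equations: 2h_0·m_0 + h_0·m_1 = 6(Δ_0 - p'(0)) = 24 and h_1·m_1 + 2h_1·m_2 = 6(p'(2) - Δ_1) = -42.
Forward elimination and back-substitution give m_0 = 9/2, m_1 = 15, m_2 = -57/2.
On [0, 1], p(x) = -3 - 3·x + 9/4·x² + 7/4·x³.
With x = 3/4: p(3/4) = -831/256.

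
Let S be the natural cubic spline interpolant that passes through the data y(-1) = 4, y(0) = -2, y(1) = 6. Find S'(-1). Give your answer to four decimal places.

Write σ_i for S''(x_i). With h_i = 1, 1 and divided differences Δ_i = -6, 8, the continuity of S' gives the tridiagonal system
  1·σ_0 + 4·σ_1 + 1·σ_2 = 6(Δ_1 - Δ_0) = 84
Natural end conditions: σ_0 = σ_2 = 0.
Solving the tridiagonal system: σ_0 = 0, σ_1 = 21, σ_2 = 0.
On [-1, 0], S'(t) = b_0 + 2c_0·(t + 1) + 3d_0·(t + 1)² with b_0 = Δ_0 - h_0(2σ_0 + σ_1)/6 = -19/2, c_0 = σ_0/2 = 0, d_0 = (σ_1 - σ_0)/(6h_0) = 7/2. So S'(-1) = -19/2.

-9.5000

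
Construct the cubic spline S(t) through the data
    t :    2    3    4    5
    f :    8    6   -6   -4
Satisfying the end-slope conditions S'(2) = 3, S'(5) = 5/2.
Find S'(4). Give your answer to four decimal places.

Let σ_i = S''(x_i). Step sizes h_i = 1, 1, 1; slopes of the chords Δ_i = (y_(i+1) - y_i)/h_i = -2, -12, 2.
  1·σ_0 + 4·σ_1 + 1·σ_2 = 6(Δ_1 - Δ_0) = -60
  1·σ_1 + 4·σ_2 + 1·σ_3 = 6(Δ_2 - Δ_1) = 84
Clamped end conditions give two more equations: 2h_0·σ_0 + h_0·σ_1 = 6(Δ_0 - S'(2)) = -30 and h_2·σ_2 + 2h_2·σ_3 = 6(S'(5) - Δ_2) = 3.
Forward elimination and back-substitution give σ_0 = -13/3, σ_1 = -64/3, σ_2 = 89/3, σ_3 = -40/3.
On [4, 5], S'(t) = b_2 + 2c_2·(t - 4) + 3d_2·(t - 4)² with b_2 = Δ_2 - h_2(2σ_2 + σ_3)/6 = -17/3, c_2 = σ_2/2 = 89/6, d_2 = (σ_3 - σ_2)/(6h_2) = -43/6. So S'(4) = -17/3.

-5.6667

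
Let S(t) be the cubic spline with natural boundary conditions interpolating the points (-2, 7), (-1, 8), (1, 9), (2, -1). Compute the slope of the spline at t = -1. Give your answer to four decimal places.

2.1250

Let m_i = S''(x_i). Step sizes h_i = 1, 2, 1; slopes of the chords Δ_i = (y_(i+1) - y_i)/h_i = 1, 1/2, -10.
  1·m_0 + 6·m_1 + 2·m_2 = 6(Δ_1 - Δ_0) = -3
  2·m_1 + 6·m_2 + 1·m_3 = 6(Δ_2 - Δ_1) = -63
Natural end conditions: m_0 = m_3 = 0.
Solving: m_0 = 0, m_1 = 27/8, m_2 = -93/8, m_3 = 0.
On [-1, 1], S'(t) = b_1 + 2c_1·(t + 1) + 3d_1·(t + 1)² with b_1 = Δ_1 - h_1(2m_1 + m_2)/6 = 17/8, c_1 = m_1/2 = 27/16, d_1 = (m_2 - m_1)/(6h_1) = -5/4. So S'(-1) = 17/8.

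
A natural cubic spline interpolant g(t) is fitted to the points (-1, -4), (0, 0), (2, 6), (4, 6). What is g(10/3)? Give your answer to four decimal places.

6.4310

Let m_i = g''(x_i). Step sizes h_i = 1, 2, 2; slopes of the chords Δ_i = (y_(i+1) - y_i)/h_i = 4, 3, 0.
  1·m_0 + 6·m_1 + 2·m_2 = 6(Δ_1 - Δ_0) = -6
  2·m_1 + 8·m_2 + 2·m_3 = 6(Δ_2 - Δ_1) = -18
Natural end conditions: m_0 = m_3 = 0.
Forward elimination and back-substitution give m_0 = 0, m_1 = -3/11, m_2 = -24/11, m_3 = 0.
On [2, 4], g(t) = 6 + 16/11·(t - 2) - 12/11·(t - 2)² + 2/11·(t - 2)³.
With (t - 2) = 4/3: g(10/3) = 1910/297.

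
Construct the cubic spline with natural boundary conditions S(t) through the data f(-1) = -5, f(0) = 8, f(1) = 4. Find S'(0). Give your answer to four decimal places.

Put M_i = S'' at the i-th knot. Here h = (1, 1) and Δ = (13, -4), so the interior equations h_(i-1)·M_(i-1) + 2(h_(i-1)+h_i)·M_i + h_i·M_(i+1) = 6(Δ_i − Δ_(i-1)) read
  1·M_0 + 4·M_1 + 1·M_2 = 6(Δ_1 - Δ_0) = -102
Natural end conditions: M_0 = M_2 = 0.
Hence M_0 = 0, M_1 = -51/2, M_2 = 0.
On [0, 1], S'(t) = b_1 + 2c_1·t + 3d_1·t² with b_1 = Δ_1 - h_1(2M_1 + M_2)/6 = 9/2, c_1 = M_1/2 = -51/4, d_1 = (M_2 - M_1)/(6h_1) = 17/4. So S'(0) = 9/2.

4.5000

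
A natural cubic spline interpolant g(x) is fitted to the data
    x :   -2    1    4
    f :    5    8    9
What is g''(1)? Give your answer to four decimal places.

-0.3333

Put m_i = g'' at the i-th knot. Here h = (3, 3) and Δ = (1, 1/3), so the interior equations h_(i-1)·m_(i-1) + 2(h_(i-1)+h_i)·m_i + h_i·m_(i+1) = 6(Δ_i − Δ_(i-1)) read
  3·m_0 + 12·m_1 + 3·m_2 = 6(Δ_1 - Δ_0) = -4
Natural end conditions: m_0 = m_2 = 0.
Solving the tridiagonal system: m_0 = 0, m_1 = -1/3, m_2 = 0.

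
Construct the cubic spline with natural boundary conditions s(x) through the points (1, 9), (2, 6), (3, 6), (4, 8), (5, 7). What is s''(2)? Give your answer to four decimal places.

3.6429

Let M_i = s''(x_i). Step sizes h_i = 1, 1, 1, 1; slopes of the chords Δ_i = (y_(i+1) - y_i)/h_i = -3, 0, 2, -1.
  1·M_0 + 4·M_1 + 1·M_2 = 6(Δ_1 - Δ_0) = 18
  1·M_1 + 4·M_2 + 1·M_3 = 6(Δ_2 - Δ_1) = 12
  1·M_2 + 4·M_3 + 1·M_4 = 6(Δ_3 - Δ_2) = -18
Natural end conditions: M_0 = M_4 = 0.
Hence M_0 = 0, M_1 = 51/14, M_2 = 24/7, M_3 = -75/14, M_4 = 0.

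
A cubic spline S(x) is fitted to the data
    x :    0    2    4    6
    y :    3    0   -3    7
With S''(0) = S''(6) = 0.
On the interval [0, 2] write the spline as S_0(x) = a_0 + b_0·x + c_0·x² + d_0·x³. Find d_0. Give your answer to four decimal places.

-0.1083

Let M_i = S''(x_i). Step sizes h_i = 2, 2, 2; slopes of the chords Δ_i = (y_(i+1) - y_i)/h_i = -3/2, -3/2, 5.
  2·M_0 + 8·M_1 + 2·M_2 = 6(Δ_1 - Δ_0) = 0
  2·M_1 + 8·M_2 + 2·M_3 = 6(Δ_2 - Δ_1) = 39
Natural end conditions: M_0 = M_3 = 0.
Solving the tridiagonal system: M_0 = 0, M_1 = -13/10, M_2 = 26/5, M_3 = 0.
On [0, 2], with S_0(x) = a_0 + b_0·x + c_0·x² + d_0·x³: c_0 = M_0/2 = 0, d_0 = (M_1 - M_0)/(6h_0) = -13/120, b_0 = Δ_0 - h_0(2M_0 + M_1)/6 = -16/15.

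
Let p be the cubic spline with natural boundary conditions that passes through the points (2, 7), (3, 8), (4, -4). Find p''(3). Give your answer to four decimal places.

Write M_i for p''(x_i). With h_i = 1, 1 and divided differences Δ_i = 1, -12, the continuity of p' gives the tridiagonal system
  1·M_0 + 4·M_1 + 1·M_2 = 6(Δ_1 - Δ_0) = -78
Natural end conditions: M_0 = M_2 = 0.
Solving: M_0 = 0, M_1 = -39/2, M_2 = 0.

-19.5000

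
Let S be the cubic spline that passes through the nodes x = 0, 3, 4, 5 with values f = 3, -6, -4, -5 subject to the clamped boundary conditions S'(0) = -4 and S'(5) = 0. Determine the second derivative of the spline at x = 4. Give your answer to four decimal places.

Put M_i = S'' at the i-th knot. Here h = (3, 1, 1) and Δ = (-3, 2, -1), so the interior equations h_(i-1)·M_(i-1) + 2(h_(i-1)+h_i)·M_i + h_i·M_(i+1) = 6(Δ_i − Δ_(i-1)) read
  3·M_0 + 8·M_1 + 1·M_2 = 6(Δ_1 - Δ_0) = 30
  1·M_1 + 4·M_2 + 1·M_3 = 6(Δ_2 - Δ_1) = -18
Clamped end conditions give two more equations: 2h_0·M_0 + h_0·M_1 = 6(Δ_0 - S'(0)) = 6 and h_2·M_2 + 2h_2·M_3 = 6(S'(5) - Δ_2) = 6.
Solving the tridiagonal system: M_0 = -48/29, M_1 = 154/29, M_2 = -218/29, M_3 = 196/29.

-7.5172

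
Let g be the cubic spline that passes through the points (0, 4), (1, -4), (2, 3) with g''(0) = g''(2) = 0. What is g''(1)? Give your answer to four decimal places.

22.5000

Put σ_i = g'' at the i-th knot. Here h = (1, 1) and Δ = (-8, 7), so the interior equations h_(i-1)·σ_(i-1) + 2(h_(i-1)+h_i)·σ_i + h_i·σ_(i+1) = 6(Δ_i − Δ_(i-1)) read
  1·σ_0 + 4·σ_1 + 1·σ_2 = 6(Δ_1 - Δ_0) = 90
Natural end conditions: σ_0 = σ_2 = 0.
Hence σ_0 = 0, σ_1 = 45/2, σ_2 = 0.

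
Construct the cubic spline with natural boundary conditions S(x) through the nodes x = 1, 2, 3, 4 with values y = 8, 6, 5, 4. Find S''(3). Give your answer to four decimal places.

-0.4000

Write m_i for S''(x_i). With h_i = 1, 1, 1 and divided differences Δ_i = -2, -1, -1, the continuity of S' gives the tridiagonal system
  1·m_0 + 4·m_1 + 1·m_2 = 6(Δ_1 - Δ_0) = 6
  1·m_1 + 4·m_2 + 1·m_3 = 6(Δ_2 - Δ_1) = 0
Natural end conditions: m_0 = m_3 = 0.
Solving the tridiagonal system: m_0 = 0, m_1 = 8/5, m_2 = -2/5, m_3 = 0.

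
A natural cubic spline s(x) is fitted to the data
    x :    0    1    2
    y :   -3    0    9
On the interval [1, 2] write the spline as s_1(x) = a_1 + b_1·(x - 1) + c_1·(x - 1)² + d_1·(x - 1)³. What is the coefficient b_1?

6

Put M_i = s'' at the i-th knot. Here h = (1, 1) and Δ = (3, 9), so the interior equations h_(i-1)·M_(i-1) + 2(h_(i-1)+h_i)·M_i + h_i·M_(i+1) = 6(Δ_i − Δ_(i-1)) read
  1·M_0 + 4·M_1 + 1·M_2 = 6(Δ_1 - Δ_0) = 36
Natural end conditions: M_0 = M_2 = 0.
Forward elimination and back-substitution give M_0 = 0, M_1 = 9, M_2 = 0.
On [1, 2], with s_1(x) = a_1 + b_1·(x - 1) + c_1·(x - 1)² + d_1·(x - 1)³: c_1 = M_1/2 = 9/2, d_1 = (M_2 - M_1)/(6h_1) = -3/2, b_1 = Δ_1 - h_1(2M_1 + M_2)/6 = 6.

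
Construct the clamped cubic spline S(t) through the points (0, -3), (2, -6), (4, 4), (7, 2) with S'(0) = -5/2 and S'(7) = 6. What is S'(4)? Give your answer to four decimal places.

2.0811

With M_i denoting the second derivative at x_i, h_i = 2, 2, 3, and Δ_i = (y_(i+1) − y_i)/h_i = -3/2, 5, -2/3:
  2·M_0 + 8·M_1 + 2·M_2 = 6(Δ_1 - Δ_0) = 39
  2·M_1 + 10·M_2 + 3·M_3 = 6(Δ_2 - Δ_1) = -34
Clamped end conditions give two more equations: 2h_0·M_0 + h_0·M_1 = 6(Δ_0 - S'(0)) = 6 and h_2·M_2 + 2h_2·M_3 = 6(S'(7) - Δ_2) = 40.
Forward elimination and back-substitution give M_0 = -165/74, M_1 = 276/37, M_2 = -300/37, M_3 = 1190/111.
On [4, 7], S'(t) = b_2 + 2c_2·(t - 4) + 3d_2·(t - 4)² with b_2 = Δ_2 - h_2(2M_2 + M_3)/6 = 77/37, c_2 = M_2/2 = -150/37, d_2 = (M_3 - M_2)/(6h_2) = 1045/999. So S'(4) = 77/37.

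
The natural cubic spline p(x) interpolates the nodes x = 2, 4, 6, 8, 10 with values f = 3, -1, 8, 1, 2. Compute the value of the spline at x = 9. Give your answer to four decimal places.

Put M_i = p'' at the i-th knot. Here h = (2, 2, 2, 2) and Δ = (-2, 9/2, -7/2, 1/2), so the interior equations h_(i-1)·M_(i-1) + 2(h_(i-1)+h_i)·M_i + h_i·M_(i+1) = 6(Δ_i − Δ_(i-1)) read
  2·M_0 + 8·M_1 + 2·M_2 = 6(Δ_1 - Δ_0) = 39
  2·M_1 + 8·M_2 + 2·M_3 = 6(Δ_2 - Δ_1) = -48
  2·M_2 + 8·M_3 + 2·M_4 = 6(Δ_3 - Δ_2) = 24
Natural end conditions: M_0 = M_4 = 0.
Solving: M_0 = 0, M_1 = 801/112, M_2 = -255/28, M_3 = 591/112, M_4 = 0.
On [8, 10], p(x) = 1 - 169/56·(x - 8) + 591/224·(x - 8)² - 197/448·(x - 8)³.
With (x - 8) = 1: p(9) = 81/448.

0.1808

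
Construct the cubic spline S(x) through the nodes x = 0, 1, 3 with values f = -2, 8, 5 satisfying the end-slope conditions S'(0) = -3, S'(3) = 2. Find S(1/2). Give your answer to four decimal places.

With m_i denoting the second derivative at x_i, h_i = 1, 2, and Δ_i = (y_(i+1) − y_i)/h_i = 10, -3/2:
  1·m_0 + 6·m_1 + 2·m_2 = 6(Δ_1 - Δ_0) = -69
Clamped end conditions give two more equations: 2h_0·m_0 + h_0·m_1 = 6(Δ_0 - S'(0)) = 78 and h_1·m_1 + 2h_1·m_2 = 6(S'(3) - Δ_1) = 21.
Solving: m_0 = 313/6, m_1 = -79/3, m_2 = 221/12.
On [0, 1], S(x) = -2 - 3·x + 313/12·x² - 157/12·x³.
With x = 1/2: S(1/2) = 133/96.

1.3854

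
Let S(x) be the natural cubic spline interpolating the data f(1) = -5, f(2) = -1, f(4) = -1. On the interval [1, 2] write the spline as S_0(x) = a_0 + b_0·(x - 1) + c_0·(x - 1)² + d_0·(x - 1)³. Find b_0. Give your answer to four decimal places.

4.6667

Let M_i = S''(x_i). Step sizes h_i = 1, 2; slopes of the chords Δ_i = (y_(i+1) - y_i)/h_i = 4, 0.
  1·M_0 + 6·M_1 + 2·M_2 = 6(Δ_1 - Δ_0) = -24
Natural end conditions: M_0 = M_2 = 0.
Forward elimination and back-substitution give M_0 = 0, M_1 = -4, M_2 = 0.
On [1, 2], with S_0(x) = a_0 + b_0·(x - 1) + c_0·(x - 1)² + d_0·(x - 1)³: c_0 = M_0/2 = 0, d_0 = (M_1 - M_0)/(6h_0) = -2/3, b_0 = Δ_0 - h_0(2M_0 + M_1)/6 = 14/3.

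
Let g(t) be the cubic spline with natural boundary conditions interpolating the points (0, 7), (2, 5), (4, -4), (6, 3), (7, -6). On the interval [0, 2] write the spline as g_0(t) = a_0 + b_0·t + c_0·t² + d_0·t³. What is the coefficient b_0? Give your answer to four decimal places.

0.8293

Write m_i for g''(x_i). With h_i = 2, 2, 2, 1 and divided differences Δ_i = -1, -9/2, 7/2, -9, the continuity of g' gives the tridiagonal system
  2·m_0 + 8·m_1 + 2·m_2 = 6(Δ_1 - Δ_0) = -21
  2·m_1 + 8·m_2 + 2·m_3 = 6(Δ_2 - Δ_1) = 48
  2·m_2 + 6·m_3 + 1·m_4 = 6(Δ_3 - Δ_2) = -75
Natural end conditions: m_0 = m_4 = 0.
Hence m_0 = 0, m_1 = -225/41, m_2 = 939/82, m_3 = -669/41, m_4 = 0.
On [0, 2], with g_0(t) = a_0 + b_0·t + c_0·t² + d_0·t³: c_0 = m_0/2 = 0, d_0 = (m_1 - m_0)/(6h_0) = -75/164, b_0 = Δ_0 - h_0(2m_0 + m_1)/6 = 34/41.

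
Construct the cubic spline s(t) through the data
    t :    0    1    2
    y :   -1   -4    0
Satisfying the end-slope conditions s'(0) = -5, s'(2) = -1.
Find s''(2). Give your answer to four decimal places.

-23.5000

Write m_i for s''(x_i). With h_i = 1, 1 and divided differences Δ_i = -3, 4, the continuity of s' gives the tridiagonal system
  1·m_0 + 4·m_1 + 1·m_2 = 6(Δ_1 - Δ_0) = 42
Clamped end conditions give two more equations: 2h_0·m_0 + h_0·m_1 = 6(Δ_0 - s'(0)) = 12 and h_1·m_1 + 2h_1·m_2 = 6(s'(2) - Δ_1) = -30.
Solving the tridiagonal system: m_0 = -5/2, m_1 = 17, m_2 = -47/2.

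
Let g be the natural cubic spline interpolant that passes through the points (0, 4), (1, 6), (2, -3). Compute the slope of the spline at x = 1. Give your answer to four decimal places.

-3.5000

Let m_i = g''(x_i). Step sizes h_i = 1, 1; slopes of the chords Δ_i = (y_(i+1) - y_i)/h_i = 2, -9.
  1·m_0 + 4·m_1 + 1·m_2 = 6(Δ_1 - Δ_0) = -66
Natural end conditions: m_0 = m_2 = 0.
Solving the tridiagonal system: m_0 = 0, m_1 = -33/2, m_2 = 0.
On [1, 2], g'(x) = b_1 + 2c_1·(x - 1) + 3d_1·(x - 1)² with b_1 = Δ_1 - h_1(2m_1 + m_2)/6 = -7/2, c_1 = m_1/2 = -33/4, d_1 = (m_2 - m_1)/(6h_1) = 11/4. So g'(1) = -7/2.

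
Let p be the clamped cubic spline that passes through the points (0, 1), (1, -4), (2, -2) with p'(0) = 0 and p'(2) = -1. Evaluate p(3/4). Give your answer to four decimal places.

-2.9375

Write M_i for p''(x_i). With h_i = 1, 1 and divided differences Δ_i = -5, 2, the continuity of p' gives the tridiagonal system
  1·M_0 + 4·M_1 + 1·M_2 = 6(Δ_1 - Δ_0) = 42
Clamped end conditions give two more equations: 2h_0·M_0 + h_0·M_1 = 6(Δ_0 - p'(0)) = -30 and h_1·M_1 + 2h_1·M_2 = 6(p'(2) - Δ_1) = -18.
Solving: M_0 = -26, M_1 = 22, M_2 = -20.
On [0, 1], p(x) = 1 + 0·x - 13·x² + 8·x³.
With x = 3/4: p(3/4) = -47/16.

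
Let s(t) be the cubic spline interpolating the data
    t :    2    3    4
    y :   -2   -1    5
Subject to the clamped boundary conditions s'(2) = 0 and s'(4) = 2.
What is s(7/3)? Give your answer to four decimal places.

-2.0926

With M_i denoting the second derivative at x_i, h_i = 1, 1, and Δ_i = (y_(i+1) − y_i)/h_i = 1, 6:
  1·M_0 + 4·M_1 + 1·M_2 = 6(Δ_1 - Δ_0) = 30
Clamped end conditions give two more equations: 2h_0·M_0 + h_0·M_1 = 6(Δ_0 - s'(2)) = 6 and h_1·M_1 + 2h_1·M_2 = 6(s'(4) - Δ_1) = -24.
Forward elimination and back-substitution give M_0 = -7/2, M_1 = 13, M_2 = -37/2.
On [2, 3], s(t) = -2 + 0·(t - 2) - 7/4·(t - 2)² + 11/4·(t - 2)³.
With (t - 2) = 1/3: s(7/3) = -113/54.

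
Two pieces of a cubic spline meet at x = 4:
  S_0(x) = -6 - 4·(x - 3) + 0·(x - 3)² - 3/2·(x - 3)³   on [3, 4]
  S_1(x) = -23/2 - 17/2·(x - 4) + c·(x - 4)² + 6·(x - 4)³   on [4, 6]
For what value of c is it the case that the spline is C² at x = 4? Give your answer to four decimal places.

-4.5000

S_0''(x) = 0 - 9·(x - 3), so S_0''(4) = -9. On the right, S_1''(4) = 2c, so c = -9/2.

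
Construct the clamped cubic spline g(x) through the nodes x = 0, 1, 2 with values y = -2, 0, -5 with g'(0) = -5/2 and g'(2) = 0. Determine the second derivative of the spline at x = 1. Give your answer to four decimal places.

-23.5000

Put M_i = g'' at the i-th knot. Here h = (1, 1) and Δ = (2, -5), so the interior equations h_(i-1)·M_(i-1) + 2(h_(i-1)+h_i)·M_i + h_i·M_(i+1) = 6(Δ_i − Δ_(i-1)) read
  1·M_0 + 4·M_1 + 1·M_2 = 6(Δ_1 - Δ_0) = -42
Clamped end conditions give two more equations: 2h_0·M_0 + h_0·M_1 = 6(Δ_0 - g'(0)) = 27 and h_1·M_1 + 2h_1·M_2 = 6(g'(2) - Δ_1) = 30.
Forward elimination and back-substitution give M_0 = 101/4, M_1 = -47/2, M_2 = 107/4.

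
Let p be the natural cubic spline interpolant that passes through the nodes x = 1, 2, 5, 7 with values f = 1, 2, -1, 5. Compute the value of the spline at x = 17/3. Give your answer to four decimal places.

Let σ_i = p''(x_i). Step sizes h_i = 1, 3, 2; slopes of the chords Δ_i = (y_(i+1) - y_i)/h_i = 1, -1, 3.
  1·σ_0 + 8·σ_1 + 3·σ_2 = 6(Δ_1 - Δ_0) = -12
  3·σ_1 + 10·σ_2 + 2·σ_3 = 6(Δ_2 - Δ_1) = 24
Natural end conditions: σ_0 = σ_3 = 0.
Solving: σ_0 = 0, σ_1 = -192/71, σ_2 = 228/71, σ_3 = 0.
On [5, 7], p(x) = -1 + 61/71·(x - 5) + 114/71·(x - 5)² - 19/71·(x - 5)³.
With (x - 5) = 2/3: p(17/3) = 397/1917.

0.2071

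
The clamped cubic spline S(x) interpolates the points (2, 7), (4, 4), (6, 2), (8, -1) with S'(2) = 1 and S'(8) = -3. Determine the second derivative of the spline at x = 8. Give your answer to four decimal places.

-2.1333

Let M_i = S''(x_i). Step sizes h_i = 2, 2, 2; slopes of the chords Δ_i = (y_(i+1) - y_i)/h_i = -3/2, -1, -3/2.
  2·M_0 + 8·M_1 + 2·M_2 = 6(Δ_1 - Δ_0) = 3
  2·M_1 + 8·M_2 + 2·M_3 = 6(Δ_2 - Δ_1) = -3
Clamped end conditions give two more equations: 2h_0·M_0 + h_0·M_1 = 6(Δ_0 - S'(2)) = -15 and h_2·M_2 + 2h_2·M_3 = 6(S'(8) - Δ_2) = -9.
Solving the tridiagonal system: M_0 = -68/15, M_1 = 47/30, M_2 = -7/30, M_3 = -32/15.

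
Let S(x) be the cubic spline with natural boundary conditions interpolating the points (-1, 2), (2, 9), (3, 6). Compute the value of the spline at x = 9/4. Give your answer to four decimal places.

Write M_i for S''(x_i). With h_i = 3, 1 and divided differences Δ_i = 7/3, -3, the continuity of S' gives the tridiagonal system
  3·M_0 + 8·M_1 + 1·M_2 = 6(Δ_1 - Δ_0) = -32
Natural end conditions: M_0 = M_2 = 0.
Forward elimination and back-substitution give M_0 = 0, M_1 = -4, M_2 = 0.
On [2, 3], S(x) = 9 - 5/3·(x - 2) - 2·(x - 2)² + 2/3·(x - 2)³.
With (x - 2) = 1/4: S(9/4) = 271/32.

8.4688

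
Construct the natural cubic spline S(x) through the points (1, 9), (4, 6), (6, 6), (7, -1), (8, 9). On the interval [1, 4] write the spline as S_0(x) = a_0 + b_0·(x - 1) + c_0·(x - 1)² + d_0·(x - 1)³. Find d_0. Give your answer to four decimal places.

0.1760

Put σ_i = S'' at the i-th knot. Here h = (3, 2, 1, 1) and Δ = (-1, 0, -7, 10), so the interior equations h_(i-1)·σ_(i-1) + 2(h_(i-1)+h_i)·σ_i + h_i·σ_(i+1) = 6(Δ_i − Δ_(i-1)) read
  3·σ_0 + 10·σ_1 + 2·σ_2 = 6(Δ_1 - Δ_0) = 6
  2·σ_1 + 6·σ_2 + 1·σ_3 = 6(Δ_2 - Δ_1) = -42
  1·σ_2 + 4·σ_3 + 1·σ_4 = 6(Δ_3 - Δ_2) = 102
Natural end conditions: σ_0 = σ_4 = 0.
Forward elimination and back-substitution give σ_0 = 0, σ_1 = 339/107, σ_2 = -1374/107, σ_3 = 3072/107, σ_4 = 0.
On [1, 4], with S_0(x) = a_0 + b_0·(x - 1) + c_0·(x - 1)² + d_0·(x - 1)³: c_0 = σ_0/2 = 0, d_0 = (σ_1 - σ_0)/(6h_0) = 113/642, b_0 = Δ_0 - h_0(2σ_0 + σ_1)/6 = -553/214.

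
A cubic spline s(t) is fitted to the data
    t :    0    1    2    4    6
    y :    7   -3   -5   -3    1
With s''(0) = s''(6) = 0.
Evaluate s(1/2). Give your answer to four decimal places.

1.2634

With m_i denoting the second derivative at x_i, h_i = 1, 1, 2, 2, and Δ_i = (y_(i+1) − y_i)/h_i = -10, -2, 1, 2:
  1·m_0 + 4·m_1 + 1·m_2 = 6(Δ_1 - Δ_0) = 48
  1·m_1 + 6·m_2 + 2·m_3 = 6(Δ_2 - Δ_1) = 18
  2·m_2 + 8·m_3 + 2·m_4 = 6(Δ_3 - Δ_2) = 6
Natural end conditions: m_0 = m_4 = 0.
Forward elimination and back-substitution give m_0 = 0, m_1 = 165/14, m_2 = 6/7, m_3 = 15/28, m_4 = 0.
On [0, 1], s(t) = 7 - 335/28·t + 0·t² + 55/28·t³.
With t = 1/2: s(1/2) = 283/224.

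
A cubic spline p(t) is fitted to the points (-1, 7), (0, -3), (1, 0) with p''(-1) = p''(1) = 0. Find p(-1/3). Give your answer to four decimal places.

Write σ_i for p''(x_i). With h_i = 1, 1 and divided differences Δ_i = -10, 3, the continuity of p' gives the tridiagonal system
  1·σ_0 + 4·σ_1 + 1·σ_2 = 6(Δ_1 - Δ_0) = 78
Natural end conditions: σ_0 = σ_2 = 0.
Solving: σ_0 = 0, σ_1 = 39/2, σ_2 = 0.
On [-1, 0], p(t) = 7 - 53/4·(t + 1) + 0·(t + 1)² + 13/4·(t + 1)³.
With (t + 1) = 2/3: p(-1/3) = -47/54.

-0.8704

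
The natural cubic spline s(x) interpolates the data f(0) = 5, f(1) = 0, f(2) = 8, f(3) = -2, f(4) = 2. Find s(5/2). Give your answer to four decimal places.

Write M_i for s''(x_i). With h_i = 1, 1, 1, 1 and divided differences Δ_i = -5, 8, -10, 4, the continuity of s' gives the tridiagonal system
  1·M_0 + 4·M_1 + 1·M_2 = 6(Δ_1 - Δ_0) = 78
  1·M_1 + 4·M_2 + 1·M_3 = 6(Δ_2 - Δ_1) = -108
  1·M_2 + 4·M_3 + 1·M_4 = 6(Δ_3 - Δ_2) = 84
Natural end conditions: M_0 = M_4 = 0.
Forward elimination and back-substitution give M_0 = 0, M_1 = 843/28, M_2 = -297/7, M_3 = 885/28, M_4 = 0.
On [2, 3], s(x) = 8 - 9/8·(x - 2) - 297/14·(x - 2)² + 691/56·(x - 2)³.
With (x - 2) = 1/2: s(5/2) = 1647/448.

3.6763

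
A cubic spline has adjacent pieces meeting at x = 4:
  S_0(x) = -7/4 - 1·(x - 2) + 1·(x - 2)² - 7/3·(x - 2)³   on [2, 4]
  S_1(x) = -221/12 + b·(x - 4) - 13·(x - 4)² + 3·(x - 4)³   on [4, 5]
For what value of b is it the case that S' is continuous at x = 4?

-25

S_0'(x) = -1 + 2·(x - 2) - 7·(x - 2)², so S_0'(4) = -25. On the right, S_1'(4) = b, so b = -25.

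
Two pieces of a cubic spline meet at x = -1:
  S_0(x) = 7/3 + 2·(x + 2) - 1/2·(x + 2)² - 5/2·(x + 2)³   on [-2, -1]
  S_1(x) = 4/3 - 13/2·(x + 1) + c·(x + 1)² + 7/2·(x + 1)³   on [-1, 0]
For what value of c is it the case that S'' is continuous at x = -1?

S_0''(x) = -1 - 15·(x + 2), so S_0''(-1) = -16. On the right, S_1''(-1) = 2c, so c = -8.

-8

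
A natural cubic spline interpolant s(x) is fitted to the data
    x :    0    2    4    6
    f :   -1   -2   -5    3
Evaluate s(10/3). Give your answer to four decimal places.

Write σ_i for s''(x_i). With h_i = 2, 2, 2 and divided differences Δ_i = -1/2, -3/2, 4, the continuity of s' gives the tridiagonal system
  2·σ_0 + 8·σ_1 + 2·σ_2 = 6(Δ_1 - Δ_0) = -6
  2·σ_1 + 8·σ_2 + 2·σ_3 = 6(Δ_2 - Δ_1) = 33
Natural end conditions: σ_0 = σ_3 = 0.
Hence σ_0 = 0, σ_1 = -19/10, σ_2 = 23/5, σ_3 = 0.
On [2, 4], s(x) = -2 - 53/30·(x - 2) - 19/20·(x - 2)² + 13/24·(x - 2)³.
With (x - 2) = 4/3: s(10/3) = -1928/405.

-4.7605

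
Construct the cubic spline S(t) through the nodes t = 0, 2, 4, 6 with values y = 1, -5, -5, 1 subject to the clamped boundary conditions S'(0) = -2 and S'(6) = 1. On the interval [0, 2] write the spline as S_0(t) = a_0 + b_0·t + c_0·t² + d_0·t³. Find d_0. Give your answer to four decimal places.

0.4000

Write m_i for S''(x_i). With h_i = 2, 2, 2 and divided differences Δ_i = -3, 0, 3, the continuity of S' gives the tridiagonal system
  2·m_0 + 8·m_1 + 2·m_2 = 6(Δ_1 - Δ_0) = 18
  2·m_1 + 8·m_2 + 2·m_3 = 6(Δ_2 - Δ_1) = 18
Clamped end conditions give two more equations: 2h_0·m_0 + h_0·m_1 = 6(Δ_0 - S'(0)) = -6 and h_2·m_2 + 2h_2·m_3 = 6(S'(6) - Δ_2) = -12.
Solving: m_0 = -13/5, m_1 = 11/5, m_2 = 14/5, m_3 = -22/5.
On [0, 2], with S_0(t) = a_0 + b_0·t + c_0·t² + d_0·t³: c_0 = m_0/2 = -13/10, d_0 = (m_1 - m_0)/(6h_0) = 2/5, b_0 = Δ_0 - h_0(2m_0 + m_1)/6 = -2.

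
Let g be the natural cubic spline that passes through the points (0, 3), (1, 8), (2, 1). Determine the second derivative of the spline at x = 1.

-18

Write M_i for g''(x_i). With h_i = 1, 1 and divided differences Δ_i = 5, -7, the continuity of g' gives the tridiagonal system
  1·M_0 + 4·M_1 + 1·M_2 = 6(Δ_1 - Δ_0) = -72
Natural end conditions: M_0 = M_2 = 0.
Solving: M_0 = 0, M_1 = -18, M_2 = 0.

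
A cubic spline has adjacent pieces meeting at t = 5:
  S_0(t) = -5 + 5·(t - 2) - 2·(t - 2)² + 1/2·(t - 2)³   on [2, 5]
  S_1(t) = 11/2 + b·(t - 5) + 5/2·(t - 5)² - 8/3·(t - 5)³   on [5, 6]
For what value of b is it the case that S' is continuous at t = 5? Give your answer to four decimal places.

6.5000

S_0'(t) = 5 - 4·(t - 2) + 3/2·(t - 2)², so S_0'(5) = 13/2. On the right, S_1'(5) = b, so b = 13/2.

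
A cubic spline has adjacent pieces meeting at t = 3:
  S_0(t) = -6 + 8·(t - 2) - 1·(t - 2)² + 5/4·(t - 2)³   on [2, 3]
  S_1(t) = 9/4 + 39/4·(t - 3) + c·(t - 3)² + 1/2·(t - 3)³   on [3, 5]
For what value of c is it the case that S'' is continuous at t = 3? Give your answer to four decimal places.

S_0''(t) = -2 + 15/2·(t - 2), so S_0''(3) = 11/2. On the right, S_1''(3) = 2c, so c = 11/4.

2.7500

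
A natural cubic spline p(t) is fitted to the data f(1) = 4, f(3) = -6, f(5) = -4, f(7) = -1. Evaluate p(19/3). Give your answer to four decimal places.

Write σ_i for p''(x_i). With h_i = 2, 2, 2 and divided differences Δ_i = -5, 1, 3/2, the continuity of p' gives the tridiagonal system
  2·σ_0 + 8·σ_1 + 2·σ_2 = 6(Δ_1 - Δ_0) = 36
  2·σ_1 + 8·σ_2 + 2·σ_3 = 6(Δ_2 - Δ_1) = 3
Natural end conditions: σ_0 = σ_3 = 0.
Solving: σ_0 = 0, σ_1 = 47/10, σ_2 = -4/5, σ_3 = 0.
On [5, 7], p(t) = -4 + 61/30·(t - 5) - 2/5·(t - 5)² + 1/15·(t - 5)³.
With (t - 5) = 4/3: p(19/3) = -746/405.

-1.8420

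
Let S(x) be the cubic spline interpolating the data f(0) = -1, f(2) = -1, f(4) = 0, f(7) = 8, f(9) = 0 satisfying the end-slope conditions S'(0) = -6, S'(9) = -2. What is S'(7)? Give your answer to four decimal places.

With M_i denoting the second derivative at x_i, h_i = 2, 2, 3, 2, and Δ_i = (y_(i+1) − y_i)/h_i = 0, 1/2, 8/3, -4:
  2·M_0 + 8·M_1 + 2·M_2 = 6(Δ_1 - Δ_0) = 3
  2·M_1 + 10·M_2 + 3·M_3 = 6(Δ_2 - Δ_1) = 13
  3·M_2 + 10·M_3 + 2·M_4 = 6(Δ_3 - Δ_2) = -40
Clamped end conditions give two more equations: 2h_0·M_0 + h_0·M_1 = 6(Δ_0 - S'(0)) = 36 and h_3·M_3 + 2h_3·M_4 = 6(S'(9) - Δ_3) = 12.
Hence M_0 = 3761/354, M_1 = -575/177, M_2 = 685/177, M_3 = -1133/177, M_4 = 2195/354.
On [7, 9], S'(x) = b_3 + 2c_3·(x - 7) + 3d_3·(x - 7)² with b_3 = Δ_3 - h_3(2M_3 + M_4)/6 = -637/354, c_3 = M_3/2 = -1133/354, d_3 = (M_4 - M_3)/(6h_3) = 1487/1416. So S'(7) = -637/354.

-1.7994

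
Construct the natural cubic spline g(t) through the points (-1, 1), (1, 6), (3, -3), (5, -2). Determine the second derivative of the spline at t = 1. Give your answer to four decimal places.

Let σ_i = g''(x_i). Step sizes h_i = 2, 2, 2; slopes of the chords Δ_i = (y_(i+1) - y_i)/h_i = 5/2, -9/2, 1/2.
  2·σ_0 + 8·σ_1 + 2·σ_2 = 6(Δ_1 - Δ_0) = -42
  2·σ_1 + 8·σ_2 + 2·σ_3 = 6(Δ_2 - Δ_1) = 30
Natural end conditions: σ_0 = σ_3 = 0.
Solving: σ_0 = 0, σ_1 = -33/5, σ_2 = 27/5, σ_3 = 0.

-6.6000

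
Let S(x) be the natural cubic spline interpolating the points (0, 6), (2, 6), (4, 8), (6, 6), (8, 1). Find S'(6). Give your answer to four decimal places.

-2.0179

Write m_i for S''(x_i). With h_i = 2, 2, 2, 2 and divided differences Δ_i = 0, 1, -1, -5/2, the continuity of S' gives the tridiagonal system
  2·m_0 + 8·m_1 + 2·m_2 = 6(Δ_1 - Δ_0) = 6
  2·m_1 + 8·m_2 + 2·m_3 = 6(Δ_2 - Δ_1) = -12
  2·m_2 + 8·m_3 + 2·m_4 = 6(Δ_3 - Δ_2) = -9
Natural end conditions: m_0 = m_4 = 0.
Solving the tridiagonal system: m_0 = 0, m_1 = 129/112, m_2 = -45/28, m_3 = -81/112, m_4 = 0.
On [6, 8], S'(x) = b_3 + 2c_3·(x - 6) + 3d_3·(x - 6)² with b_3 = Δ_3 - h_3(2m_3 + m_4)/6 = -113/56, c_3 = m_3/2 = -81/224, d_3 = (m_4 - m_3)/(6h_3) = 27/448. So S'(6) = -113/56.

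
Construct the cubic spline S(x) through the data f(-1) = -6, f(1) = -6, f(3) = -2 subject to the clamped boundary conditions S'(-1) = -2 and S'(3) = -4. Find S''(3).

-11

Put m_i = S'' at the i-th knot. Here h = (2, 2) and Δ = (0, 2), so the interior equations h_(i-1)·m_(i-1) + 2(h_(i-1)+h_i)·m_i + h_i·m_(i+1) = 6(Δ_i − Δ_(i-1)) read
  2·m_0 + 8·m_1 + 2·m_2 = 6(Δ_1 - Δ_0) = 12
Clamped end conditions give two more equations: 2h_0·m_0 + h_0·m_1 = 6(Δ_0 - S'(-1)) = 12 and h_1·m_1 + 2h_1·m_2 = 6(S'(3) - Δ_1) = -36.
Solving: m_0 = 1, m_1 = 4, m_2 = -11.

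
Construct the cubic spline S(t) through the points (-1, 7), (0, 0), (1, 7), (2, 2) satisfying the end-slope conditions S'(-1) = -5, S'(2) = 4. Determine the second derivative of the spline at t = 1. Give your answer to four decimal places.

Put σ_i = S'' at the i-th knot. Here h = (1, 1, 1) and Δ = (-7, 7, -5), so the interior equations h_(i-1)·σ_(i-1) + 2(h_(i-1)+h_i)·σ_i + h_i·σ_(i+1) = 6(Δ_i − Δ_(i-1)) read
  1·σ_0 + 4·σ_1 + 1·σ_2 = 6(Δ_1 - Δ_0) = 84
  1·σ_1 + 4·σ_2 + 1·σ_3 = 6(Δ_2 - Δ_1) = -72
Clamped end conditions give two more equations: 2h_0·σ_0 + h_0·σ_1 = 6(Δ_0 - S'(-1)) = -12 and h_2·σ_2 + 2h_2·σ_3 = 6(S'(2) - Δ_2) = 54.
Forward elimination and back-substitution give σ_0 = -122/5, σ_1 = 184/5, σ_2 = -194/5, σ_3 = 232/5.

-38.8000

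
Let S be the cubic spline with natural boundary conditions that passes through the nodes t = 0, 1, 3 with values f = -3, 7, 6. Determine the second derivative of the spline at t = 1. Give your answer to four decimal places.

Write M_i for S''(x_i). With h_i = 1, 2 and divided differences Δ_i = 10, -1/2, the continuity of S' gives the tridiagonal system
  1·M_0 + 6·M_1 + 2·M_2 = 6(Δ_1 - Δ_0) = -63
Natural end conditions: M_0 = M_2 = 0.
Solving: M_0 = 0, M_1 = -21/2, M_2 = 0.

-10.5000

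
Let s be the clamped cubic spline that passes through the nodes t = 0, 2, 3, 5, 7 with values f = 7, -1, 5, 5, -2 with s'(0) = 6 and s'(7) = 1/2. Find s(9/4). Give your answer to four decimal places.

-0.2446

Let m_i = s''(x_i). Step sizes h_i = 2, 1, 2, 2; slopes of the chords Δ_i = (y_(i+1) - y_i)/h_i = -4, 6, 0, -7/2.
  2·m_0 + 6·m_1 + 1·m_2 = 6(Δ_1 - Δ_0) = 60
  1·m_1 + 6·m_2 + 2·m_3 = 6(Δ_2 - Δ_1) = -36
  2·m_2 + 8·m_3 + 2·m_4 = 6(Δ_3 - Δ_2) = -21
Clamped end conditions give two more equations: 2h_0·m_0 + h_0·m_1 = 6(Δ_0 - s'(0)) = -60 and h_3·m_3 + 2h_3·m_4 = 6(s'(7) - Δ_3) = 24.
Hence m_0 = -1516/61, m_1 = 1202/61, m_2 = -520/61, m_3 = -139/61, m_4 = 871/122.
On [2, 3], s(t) = -1 + 52/61·(t - 2) + 601/61·(t - 2)² - 287/61·(t - 2)³.
With (t - 2) = 1/4: s(9/4) = -955/3904.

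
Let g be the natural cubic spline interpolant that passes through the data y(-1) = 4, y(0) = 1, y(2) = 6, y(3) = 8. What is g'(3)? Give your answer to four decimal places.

1.5625

With σ_i denoting the second derivative at x_i, h_i = 1, 2, 1, and Δ_i = (y_(i+1) − y_i)/h_i = -3, 5/2, 2:
  1·σ_0 + 6·σ_1 + 2·σ_2 = 6(Δ_1 - Δ_0) = 33
  2·σ_1 + 6·σ_2 + 1·σ_3 = 6(Δ_2 - Δ_1) = -3
Natural end conditions: σ_0 = σ_3 = 0.
Hence σ_0 = 0, σ_1 = 51/8, σ_2 = -21/8, σ_3 = 0.
On [2, 3], g'(x) = b_2 + 2c_2·(x - 2) + 3d_2·(x - 2)² with b_2 = Δ_2 - h_2(2σ_2 + σ_3)/6 = 23/8, c_2 = σ_2/2 = -21/16, d_2 = (σ_3 - σ_2)/(6h_2) = 7/16. So g'(3) = 25/16.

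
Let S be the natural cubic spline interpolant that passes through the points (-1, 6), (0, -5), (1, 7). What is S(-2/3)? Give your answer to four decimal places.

Write M_i for S''(x_i). With h_i = 1, 1 and divided differences Δ_i = -11, 12, the continuity of S' gives the tridiagonal system
  1·M_0 + 4·M_1 + 1·M_2 = 6(Δ_1 - Δ_0) = 138
Natural end conditions: M_0 = M_2 = 0.
Solving the tridiagonal system: M_0 = 0, M_1 = 69/2, M_2 = 0.
On [-1, 0], S(t) = 6 - 67/4·(t + 1) + 0·(t + 1)² + 23/4·(t + 1)³.
With (t + 1) = 1/3: S(-2/3) = 17/27.

0.6296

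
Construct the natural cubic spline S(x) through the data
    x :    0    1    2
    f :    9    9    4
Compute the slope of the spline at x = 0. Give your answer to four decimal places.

1.2500

Write M_i for S''(x_i). With h_i = 1, 1 and divided differences Δ_i = 0, -5, the continuity of S' gives the tridiagonal system
  1·M_0 + 4·M_1 + 1·M_2 = 6(Δ_1 - Δ_0) = -30
Natural end conditions: M_0 = M_2 = 0.
Hence M_0 = 0, M_1 = -15/2, M_2 = 0.
On [0, 1], S'(x) = b_0 + 2c_0·x + 3d_0·x² with b_0 = Δ_0 - h_0(2M_0 + M_1)/6 = 5/4, c_0 = M_0/2 = 0, d_0 = (M_1 - M_0)/(6h_0) = -5/4. So S'(0) = 5/4.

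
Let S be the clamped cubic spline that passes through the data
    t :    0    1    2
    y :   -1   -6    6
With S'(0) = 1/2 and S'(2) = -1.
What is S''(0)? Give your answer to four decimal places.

-42.7500

Write m_i for S''(x_i). With h_i = 1, 1 and divided differences Δ_i = -5, 12, the continuity of S' gives the tridiagonal system
  1·m_0 + 4·m_1 + 1·m_2 = 6(Δ_1 - Δ_0) = 102
Clamped end conditions give two more equations: 2h_0·m_0 + h_0·m_1 = 6(Δ_0 - S'(0)) = -33 and h_1·m_1 + 2h_1·m_2 = 6(S'(2) - Δ_1) = -78.
Forward elimination and back-substitution give m_0 = -171/4, m_1 = 105/2, m_2 = -261/4.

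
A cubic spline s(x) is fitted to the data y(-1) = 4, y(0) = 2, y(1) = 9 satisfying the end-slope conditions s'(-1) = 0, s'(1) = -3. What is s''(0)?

30

With σ_i denoting the second derivative at x_i, h_i = 1, 1, and Δ_i = (y_(i+1) − y_i)/h_i = -2, 7:
  1·σ_0 + 4·σ_1 + 1·σ_2 = 6(Δ_1 - Δ_0) = 54
Clamped end conditions give two more equations: 2h_0·σ_0 + h_0·σ_1 = 6(Δ_0 - s'(-1)) = -12 and h_1·σ_1 + 2h_1·σ_2 = 6(s'(1) - Δ_1) = -60.
Forward elimination and back-substitution give σ_0 = -21, σ_1 = 30, σ_2 = -45.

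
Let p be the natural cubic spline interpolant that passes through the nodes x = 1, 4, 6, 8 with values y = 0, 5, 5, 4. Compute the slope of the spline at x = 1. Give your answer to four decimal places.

2.1535

Let M_i = p''(x_i). Step sizes h_i = 3, 2, 2; slopes of the chords Δ_i = (y_(i+1) - y_i)/h_i = 5/3, 0, -1/2.
  3·M_0 + 10·M_1 + 2·M_2 = 6(Δ_1 - Δ_0) = -10
  2·M_1 + 8·M_2 + 2·M_3 = 6(Δ_2 - Δ_1) = -3
Natural end conditions: M_0 = M_3 = 0.
Solving the tridiagonal system: M_0 = 0, M_1 = -37/38, M_2 = -5/38, M_3 = 0.
On [1, 4], p'(x) = b_0 + 2c_0·(x - 1) + 3d_0·(x - 1)² with b_0 = Δ_0 - h_0(2M_0 + M_1)/6 = 491/228, c_0 = M_0/2 = 0, d_0 = (M_1 - M_0)/(6h_0) = -37/684. So p'(1) = 491/228.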